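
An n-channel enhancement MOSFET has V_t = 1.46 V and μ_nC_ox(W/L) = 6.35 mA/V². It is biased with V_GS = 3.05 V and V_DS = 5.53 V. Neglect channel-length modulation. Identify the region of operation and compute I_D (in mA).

V_ov = V_GS − V_t = 3.05 − 1.46 = 1.59 V.
Since V_DS = 5.53 V ≥ V_ov = 1.59 V, the device is in saturation.
I_D = ½ k_n V_ov² = 0.5 × 6.35 × 1.59² = 8.03 mA.

Saturation; I_D = 8.03 mA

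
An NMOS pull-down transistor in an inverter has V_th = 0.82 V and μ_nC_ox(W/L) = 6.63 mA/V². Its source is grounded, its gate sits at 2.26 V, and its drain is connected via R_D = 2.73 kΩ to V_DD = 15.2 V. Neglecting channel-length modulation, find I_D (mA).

V_GS = V_G = 2.26 V, so V_ov = 2.26 − 0.82 = 1.44 V.
Assume saturation: I_D = ½ k_n V_ov² = 0.5 × 6.63 × 1.44² = 6.87 mA, giving V_DS = V_DD − I_D R_D = 15.2 − 6.87 × 2.73 = -3.57 V.
But -3.57 V < V_ov = 1.44 V, so the device is actually in triode.
In triode I_D = k_n[V_ov V_DS − ½ V_DS²] and I_D = (V_DD − V_DS)/R_D. Equating: 9.05 V_DS² − 27.06 V_DS + 15.2 = 0, giving V_DS = 0.749 V (the root below V_ov).
I_D = (15.2 − 0.749) / 2.73 = 5.29 mA.

I_D = 5.29 mA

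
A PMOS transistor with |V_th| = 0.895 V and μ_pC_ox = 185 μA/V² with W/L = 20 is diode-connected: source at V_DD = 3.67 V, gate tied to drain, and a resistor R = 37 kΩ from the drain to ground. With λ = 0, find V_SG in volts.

V_SG = 1.09 V

With gate tied to drain, V_SG = V_SD ≥ V_SG − |V_th|, so the device is in saturation.
k_p = μ_pC_ox · (W/L) = 3.7 mA/V².
KCL at the drain: ½ k_p (V_SG − |V_th|)² = (V_DD − V_SG)/R.
Let x = V_SG − 0.895. Then 68.5 x² + x − 2.775 = 0, giving x = 0.194 V (positive root), so V_SG = 1.09 V.
I_D = (V_DD − V_SG)/R = (3.67 − 1.09) / 37 = 0.0698 mA.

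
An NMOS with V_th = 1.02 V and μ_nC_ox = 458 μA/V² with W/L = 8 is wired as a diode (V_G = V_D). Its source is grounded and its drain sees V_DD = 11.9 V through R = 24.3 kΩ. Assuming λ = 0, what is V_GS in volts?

V_GS = 1.50 V

With gate tied to drain, V_GS = V_DS ≥ V_GS − V_th, so the device is in saturation.
k_n = μ_nC_ox · (W/L) = 3.664 mA/V².
KCL at the drain: ½ k_n (V_GS − V_th)² = (V_DD − V_GS)/R.
Let x = V_GS − 1.02. Then 44.5 x² + x − 10.88 = 0, giving x = 0.483 V (positive root), so V_GS = 1.5 V.
I_D = (V_DD − V_GS)/R = (11.9 − 1.5) / 24.3 = 0.428 mA.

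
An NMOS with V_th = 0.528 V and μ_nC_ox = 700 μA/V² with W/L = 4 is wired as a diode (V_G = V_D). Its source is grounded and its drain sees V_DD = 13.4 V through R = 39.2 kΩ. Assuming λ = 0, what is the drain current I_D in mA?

With gate tied to drain, V_GS = V_DS ≥ V_GS − V_th, so the device is in saturation.
k_n = μ_nC_ox · (W/L) = 2.8 mA/V².
KCL at the drain: ½ k_n (V_GS − V_th)² = (V_DD − V_GS)/R.
Let x = V_GS − 0.528. Then 54.9 x² + x − 12.87 = 0, giving x = 0.475 V (positive root), so V_GS = 1 V.
I_D = (V_DD − V_GS)/R = (13.4 − 1) / 39.2 = 0.316 mA.

I_D = 0.316 mA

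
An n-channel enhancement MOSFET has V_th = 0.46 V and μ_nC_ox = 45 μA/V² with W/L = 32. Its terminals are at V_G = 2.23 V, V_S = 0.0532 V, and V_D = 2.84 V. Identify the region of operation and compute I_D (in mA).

Saturation; I_D = 2.12 mA

V_GS = V_G − V_S = 2.23 − 0.0532 = 2.18 V; V_DS = V_D − V_S = 2.84 − 0.0532 = 2.79 V.
k_n = μ_nC_ox · (W/L) = 1.44 mA/V².
V_ov = V_GS − V_th = 2.18 − 0.46 = 1.72 V.
Since V_DS = 2.79 V ≥ V_ov = 1.72 V, the device is in saturation.
I_D = ½ k_n V_ov² = 0.5 × 1.44 × 1.72² = 2.12 mA.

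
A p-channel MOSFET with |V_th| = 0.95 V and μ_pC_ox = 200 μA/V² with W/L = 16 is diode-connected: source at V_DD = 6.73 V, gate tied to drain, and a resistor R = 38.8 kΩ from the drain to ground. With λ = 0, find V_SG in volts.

V_SG = 1.25 V

With gate tied to drain, V_SG = V_SD ≥ V_SG − |V_th|, so the device is in saturation.
k_p = μ_pC_ox · (W/L) = 3.2 mA/V².
KCL at the drain: ½ k_p (V_SG − |V_th|)² = (V_DD − V_SG)/R.
Let x = V_SG − 0.95. Then 62.1 x² + x − 5.78 = 0, giving x = 0.297 V (positive root), so V_SG = 1.25 V.
I_D = (V_DD − V_SG)/R = (6.73 − 1.25) / 38.8 = 0.141 mA.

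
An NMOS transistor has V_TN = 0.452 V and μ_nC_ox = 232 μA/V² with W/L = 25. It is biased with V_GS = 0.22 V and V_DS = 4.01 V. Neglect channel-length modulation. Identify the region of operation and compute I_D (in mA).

V_GS = 0.22 V < V_TN = 0.452 V, so the transistor is in cutoff.

Cutoff; I_D = 0 mA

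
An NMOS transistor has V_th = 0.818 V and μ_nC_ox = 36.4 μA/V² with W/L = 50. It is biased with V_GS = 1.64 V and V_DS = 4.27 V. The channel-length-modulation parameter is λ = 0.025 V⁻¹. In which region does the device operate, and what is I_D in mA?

k_n = μ_nC_ox · (W/L) = 1.82 mA/V².
V_ov = V_GS − V_th = 1.64 − 0.818 = 0.822 V.
Since V_DS = 4.27 V ≥ V_ov = 0.822 V, the device is in saturation.
I_D = ½ k_n V_ov² (1 + λ V_DS) = 0.5 × 1.82 × 0.822² × (1 + 0.025 × 4.27) = 0.681 mA.

Saturation; I_D = 0.681 mA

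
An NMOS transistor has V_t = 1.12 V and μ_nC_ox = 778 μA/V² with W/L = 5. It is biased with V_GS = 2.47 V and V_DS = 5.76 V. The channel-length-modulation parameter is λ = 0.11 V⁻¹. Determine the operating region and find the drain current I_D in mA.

k_n = μ_nC_ox · (W/L) = 3.89 mA/V².
V_ov = V_GS − V_t = 2.47 − 1.12 = 1.35 V.
Since V_DS = 5.76 V ≥ V_ov = 1.35 V, the device is in saturation.
I_D = ½ k_n V_ov² (1 + λ V_DS) = 0.5 × 3.89 × 1.35² × (1 + 0.11 × 5.76) = 5.79 mA.

Saturation; I_D = 5.79 mA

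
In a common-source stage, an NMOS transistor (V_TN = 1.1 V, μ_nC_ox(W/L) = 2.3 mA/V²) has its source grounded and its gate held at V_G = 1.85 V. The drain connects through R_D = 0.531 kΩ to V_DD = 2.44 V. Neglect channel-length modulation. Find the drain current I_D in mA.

V_GS = V_G = 1.85 V, so V_ov = 1.85 − 1.1 = 0.75 V.
Assume saturation: I_D = ½ k_n V_ov² = 0.5 × 2.3 × 0.75² = 0.647 mA, giving V_DS = V_DD − I_D R_D = 2.44 − 0.647 × 0.531 = 2.1 V.
V_DS = 2.1 V ≥ V_ov = 0.75 V, confirming saturation.

I_D = 0.647 mA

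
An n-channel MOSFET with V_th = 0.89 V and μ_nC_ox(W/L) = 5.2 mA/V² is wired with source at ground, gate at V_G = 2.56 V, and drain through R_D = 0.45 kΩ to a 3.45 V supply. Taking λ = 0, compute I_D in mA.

I_D = 5.68 mA

V_GS = V_G = 2.56 V, so V_ov = 2.56 − 0.89 = 1.67 V.
Assume saturation: I_D = ½ k_n V_ov² = 0.5 × 5.2 × 1.67² = 7.25 mA, giving V_DS = V_DD − I_D R_D = 3.45 − 7.25 × 0.45 = 0.187 V.
But 0.187 V < V_ov = 1.67 V, so the device is actually in triode.
In triode I_D = k_n[V_ov V_DS − ½ V_DS²] and I_D = (V_DD − V_DS)/R_D. Equating: 1.17 V_DS² − 4.908 V_DS + 3.45 = 0, giving V_DS = 0.893 V (the root below V_ov).
I_D = (3.45 − 0.893) / 0.45 = 5.68 mA.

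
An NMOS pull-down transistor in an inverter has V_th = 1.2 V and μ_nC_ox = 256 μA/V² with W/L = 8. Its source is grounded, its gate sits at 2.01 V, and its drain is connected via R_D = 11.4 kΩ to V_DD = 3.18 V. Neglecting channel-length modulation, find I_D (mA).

I_D = 0.263 mA

V_GS = V_G = 2.01 V, so V_ov = 2.01 − 1.2 = 0.81 V.
k_n = μ_nC_ox · (W/L) = 2.048 mA/V².
Assume saturation: I_D = ½ k_n V_ov² = 0.5 × 2.048 × 0.81² = 0.672 mA, giving V_DS = V_DD − I_D R_D = 3.18 − 0.672 × 11.4 = -4.48 V.
But -4.48 V < V_ov = 0.81 V, so the device is actually in triode.
In triode I_D = k_n[V_ov V_DS − ½ V_DS²] and I_D = (V_DD − V_DS)/R_D. Equating: 11.7 V_DS² − 19.91 V_DS + 3.18 = 0, giving V_DS = 0.178 V (the root below V_ov).
I_D = (3.18 − 0.178) / 11.4 = 0.263 mA.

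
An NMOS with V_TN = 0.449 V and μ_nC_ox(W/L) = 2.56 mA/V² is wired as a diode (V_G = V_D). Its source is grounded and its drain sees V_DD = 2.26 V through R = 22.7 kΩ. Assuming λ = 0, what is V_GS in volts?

With gate tied to drain, V_GS = V_DS ≥ V_GS − V_TN, so the device is in saturation.
KCL at the drain: ½ k_n (V_GS − V_TN)² = (V_DD − V_GS)/R.
Let x = V_GS − 0.449. Then 29.1 x² + x − 1.811 = 0, giving x = 0.233 V (positive root), so V_GS = 0.682 V.
I_D = (V_DD − V_GS)/R = (2.26 − 0.682) / 22.7 = 0.0695 mA.

V_GS = 0.682 V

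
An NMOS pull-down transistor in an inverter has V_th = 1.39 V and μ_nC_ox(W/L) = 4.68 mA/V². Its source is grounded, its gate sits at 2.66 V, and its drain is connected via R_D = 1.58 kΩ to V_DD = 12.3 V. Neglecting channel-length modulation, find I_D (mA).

I_D = 3.77 mA

V_GS = V_G = 2.66 V, so V_ov = 2.66 − 1.39 = 1.27 V.
Assume saturation: I_D = ½ k_n V_ov² = 0.5 × 4.68 × 1.27² = 3.77 mA, giving V_DS = V_DD − I_D R_D = 12.3 − 3.77 × 1.58 = 6.34 V.
V_DS = 6.34 V ≥ V_ov = 1.27 V, confirming saturation.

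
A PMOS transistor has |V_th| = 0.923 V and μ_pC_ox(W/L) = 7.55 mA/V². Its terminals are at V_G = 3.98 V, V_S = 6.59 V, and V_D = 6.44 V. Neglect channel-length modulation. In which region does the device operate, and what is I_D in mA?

V_SG = V_S − V_G = 6.59 − 3.98 = 2.61 V; V_SD = V_S − V_D = 6.59 − 6.44 = 0.15 V.
V_ov = V_SG − |V_th| = 2.61 − 0.923 = 1.69 V.
Since V_SD = 0.15 V < V_ov = 1.69 V, the device is in the triode region.
I_D = k_p [V_ov · V_SD − ½ V_SD²] = 7.55 × [1.69 × 0.15 − 0.5 × 0.15²] = 1.83 mA.

Triode; I_D = 1.83 mA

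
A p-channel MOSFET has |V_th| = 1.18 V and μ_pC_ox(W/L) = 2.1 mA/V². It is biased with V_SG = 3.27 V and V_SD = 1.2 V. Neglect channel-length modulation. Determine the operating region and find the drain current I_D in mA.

Triode; I_D = 3.75 mA

V_ov = V_SG − |V_th| = 3.27 − 1.18 = 2.09 V.
Since V_SD = 1.2 V < V_ov = 2.09 V, the device is in the triode region.
I_D = k_p [V_ov · V_SD − ½ V_SD²] = 2.1 × [2.09 × 1.2 − 0.5 × 1.2²] = 3.75 mA.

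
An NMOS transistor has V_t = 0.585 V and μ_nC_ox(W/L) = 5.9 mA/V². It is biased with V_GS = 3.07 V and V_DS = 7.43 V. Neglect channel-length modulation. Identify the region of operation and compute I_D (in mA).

V_ov = V_GS − V_t = 3.07 − 0.585 = 2.48 V.
Since V_DS = 7.43 V ≥ V_ov = 2.48 V, the device is in saturation.
I_D = ½ k_n V_ov² = 0.5 × 5.9 × 2.48² = 18.2 mA.

Saturation; I_D = 18.2 mA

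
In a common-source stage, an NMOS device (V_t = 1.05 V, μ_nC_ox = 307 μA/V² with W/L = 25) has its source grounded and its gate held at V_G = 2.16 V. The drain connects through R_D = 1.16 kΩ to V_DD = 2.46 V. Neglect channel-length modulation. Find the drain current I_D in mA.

I_D = 1.90 mA

V_GS = V_G = 2.16 V, so V_ov = 2.16 − 1.05 = 1.11 V.
k_n = μ_nC_ox · (W/L) = 7.675 mA/V².
Assume saturation: I_D = ½ k_n V_ov² = 0.5 × 7.675 × 1.11² = 4.73 mA, giving V_DS = V_DD − I_D R_D = 2.46 − 4.73 × 1.16 = -3.02 V.
But -3.02 V < V_ov = 1.11 V, so the device is actually in triode.
In triode I_D = k_n[V_ov V_DS − ½ V_DS²] and I_D = (V_DD − V_DS)/R_D. Equating: 4.45 V_DS² − 10.88 V_DS + 2.46 = 0, giving V_DS = 0.252 V (the root below V_ov).
I_D = (2.46 − 0.252) / 1.16 = 1.9 mA.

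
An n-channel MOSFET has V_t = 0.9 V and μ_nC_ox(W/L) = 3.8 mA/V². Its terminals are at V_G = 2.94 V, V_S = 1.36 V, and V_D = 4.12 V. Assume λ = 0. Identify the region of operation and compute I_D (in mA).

Saturation; I_D = 0.879 mA

V_GS = V_G − V_S = 2.94 − 1.36 = 1.58 V; V_DS = V_D − V_S = 4.12 − 1.36 = 2.76 V.
V_ov = V_GS − V_t = 1.58 − 0.9 = 0.68 V.
Since V_DS = 2.76 V ≥ V_ov = 0.68 V, the device is in saturation.
I_D = ½ k_n V_ov² = 0.5 × 3.8 × 0.68² = 0.879 mA.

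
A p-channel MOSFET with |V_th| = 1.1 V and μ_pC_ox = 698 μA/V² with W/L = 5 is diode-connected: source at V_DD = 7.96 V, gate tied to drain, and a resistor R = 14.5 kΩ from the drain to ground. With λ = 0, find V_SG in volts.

With gate tied to drain, V_SG = V_SD ≥ V_SG − |V_th|, so the device is in saturation.
k_p = μ_pC_ox · (W/L) = 3.49 mA/V².
KCL at the drain: ½ k_p (V_SG − |V_th|)² = (V_DD − V_SG)/R.
Let x = V_SG − 1.1. Then 25.3 x² + x − 6.86 = 0, giving x = 0.501 V (positive root), so V_SG = 1.6 V.
I_D = (V_DD − V_SG)/R = (7.96 − 1.6) / 14.5 = 0.439 mA.

V_SG = 1.60 V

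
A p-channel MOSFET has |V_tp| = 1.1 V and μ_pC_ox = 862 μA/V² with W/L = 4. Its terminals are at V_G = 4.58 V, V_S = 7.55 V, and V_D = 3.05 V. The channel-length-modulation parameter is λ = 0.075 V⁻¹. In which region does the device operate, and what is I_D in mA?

V_SG = V_S − V_G = 7.55 − 4.58 = 2.97 V; V_SD = V_S − V_D = 7.55 − 3.05 = 4.5 V.
k_p = μ_pC_ox · (W/L) = 3.448 mA/V².
V_ov = V_SG − |V_tp| = 2.97 − 1.1 = 1.87 V.
Since V_SD = 4.5 V ≥ V_ov = 1.87 V, the device is in saturation.
I_D = ½ k_p V_ov² (1 + λ V_SD) = 0.5 × 3.448 × 1.87² × (1 + 0.075 × 4.5) = 8.06 mA.

Saturation; I_D = 8.06 mA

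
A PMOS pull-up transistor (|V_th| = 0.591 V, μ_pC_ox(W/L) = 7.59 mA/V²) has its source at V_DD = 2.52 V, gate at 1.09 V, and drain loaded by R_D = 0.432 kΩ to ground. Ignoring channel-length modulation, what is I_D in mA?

I_D = 2.67 mA

V_SG = V_DD − V_G = 2.52 − 1.09 = 1.43 V, so V_ov = 1.43 − 0.591 = 0.839 V.
Assume saturation: I_D = ½ k_p V_ov² = 0.5 × 7.59 × 0.839² = 2.67 mA, giving V_SD = V_DD − I_D R_D = 2.52 − 2.67 × 0.432 = 1.37 V.
V_SD = 1.37 V ≥ V_ov = 0.839 V, confirming saturation.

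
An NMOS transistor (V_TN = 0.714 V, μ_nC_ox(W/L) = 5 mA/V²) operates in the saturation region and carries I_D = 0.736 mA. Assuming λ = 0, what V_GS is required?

In saturation I_D = ½ k_n (V_GS − V_TN)², so V_GS − V_TN = √(2 I_D / k_n) = √(2 × 0.736 / 5) = 0.543 V.
V_GS = 0.714 + 0.543 = 1.26 V.

V_GS = 1.26 V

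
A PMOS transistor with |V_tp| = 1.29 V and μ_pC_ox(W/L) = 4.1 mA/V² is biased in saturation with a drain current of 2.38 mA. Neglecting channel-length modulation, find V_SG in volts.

In saturation I_D = ½ k_p (V_SG − |V_tp|)², so V_SG − |V_tp| = √(2 I_D / k_p) = √(2 × 2.38 / 4.1) = 1.08 V.
V_SG = 1.29 + 1.08 = 2.37 V.

V_SG = 2.37 V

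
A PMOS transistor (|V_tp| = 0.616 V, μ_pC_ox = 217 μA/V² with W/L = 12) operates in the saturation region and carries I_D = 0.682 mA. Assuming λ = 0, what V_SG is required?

k_p = μ_pC_ox · (W/L) = 2.604 mA/V².
In saturation I_D = ½ k_p (V_SG − |V_tp|)², so V_SG − |V_tp| = √(2 I_D / k_p) = √(2 × 0.682 / 2.604) = 0.724 V.
V_SG = 0.616 + 0.724 = 1.34 V.

V_SG = 1.34 V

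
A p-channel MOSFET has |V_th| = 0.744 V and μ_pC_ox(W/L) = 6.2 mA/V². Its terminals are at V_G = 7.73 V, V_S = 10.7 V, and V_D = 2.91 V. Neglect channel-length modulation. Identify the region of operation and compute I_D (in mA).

V_SG = V_S − V_G = 10.7 − 7.73 = 2.97 V; V_SD = V_S − V_D = 10.7 − 2.91 = 7.79 V.
V_ov = V_SG − |V_th| = 2.97 − 0.744 = 2.23 V.
Since V_SD = 7.79 V ≥ V_ov = 2.23 V, the device is in saturation.
I_D = ½ k_p V_ov² = 0.5 × 6.2 × 2.23² = 15.4 mA.

Saturation; I_D = 15.4 mA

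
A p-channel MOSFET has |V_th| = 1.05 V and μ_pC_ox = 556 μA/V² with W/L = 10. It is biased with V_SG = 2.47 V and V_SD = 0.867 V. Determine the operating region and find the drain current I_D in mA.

Triode; I_D = 4.76 mA

k_p = μ_pC_ox · (W/L) = 5.56 mA/V².
V_ov = V_SG − |V_th| = 2.47 − 1.05 = 1.42 V.
Since V_SD = 0.867 V < V_ov = 1.42 V, the device is in the triode region.
I_D = k_p [V_ov · V_SD − ½ V_SD²] = 5.56 × [1.42 × 0.867 − 0.5 × 0.867²] = 4.76 mA.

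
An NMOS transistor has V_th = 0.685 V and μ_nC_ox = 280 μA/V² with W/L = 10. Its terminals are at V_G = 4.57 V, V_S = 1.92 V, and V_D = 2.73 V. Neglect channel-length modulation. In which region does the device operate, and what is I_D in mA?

Triode; I_D = 3.54 mA

V_GS = V_G − V_S = 4.57 − 1.92 = 2.65 V; V_DS = V_D − V_S = 2.73 − 1.92 = 0.81 V.
k_n = μ_nC_ox · (W/L) = 2.8 mA/V².
V_ov = V_GS − V_th = 2.65 − 0.685 = 1.97 V.
Since V_DS = 0.81 V < V_ov = 1.97 V, the device is in the triode region.
I_D = k_n [V_ov · V_DS − ½ V_DS²] = 2.8 × [1.97 × 0.81 − 0.5 × 0.81²] = 3.54 mA.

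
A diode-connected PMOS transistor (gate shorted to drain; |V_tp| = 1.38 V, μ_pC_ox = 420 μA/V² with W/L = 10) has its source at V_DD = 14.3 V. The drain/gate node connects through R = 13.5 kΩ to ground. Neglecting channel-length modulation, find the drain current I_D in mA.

I_D = 0.908 mA

With gate tied to drain, V_SG = V_SD ≥ V_SG − |V_tp|, so the device is in saturation.
k_p = μ_pC_ox · (W/L) = 4.2 mA/V².
KCL at the drain: ½ k_p (V_SG − |V_tp|)² = (V_DD − V_SG)/R.
Let x = V_SG − 1.38. Then 28.4 x² + x − 12.92 = 0, giving x = 0.658 V (positive root), so V_SG = 2.04 V.
I_D = (V_DD − V_SG)/R = (14.3 − 2.04) / 13.5 = 0.908 mA.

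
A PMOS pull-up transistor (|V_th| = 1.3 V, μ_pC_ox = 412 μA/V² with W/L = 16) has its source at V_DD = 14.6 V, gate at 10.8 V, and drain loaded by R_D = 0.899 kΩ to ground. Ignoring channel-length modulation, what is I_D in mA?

I_D = 14.9 mA

V_SG = V_DD − V_G = 14.6 − 10.8 = 3.8 V, so V_ov = 3.8 − 1.3 = 2.5 V.
k_p = μ_pC_ox · (W/L) = 6.592 mA/V².
Assume saturation: I_D = ½ k_p V_ov² = 0.5 × 6.592 × 2.5² = 20.6 mA, giving V_SD = V_DD − I_D R_D = 14.6 − 20.6 × 0.899 = -3.92 V.
But -3.92 V < V_ov = 2.5 V, so the device is actually in triode.
In triode I_D = k_p[V_ov V_SD − ½ V_SD²] and I_D = (V_DD − V_SD)/R_D. Equating: 2.96 V_SD² − 15.82 V_SD + 14.6 = 0, giving V_SD = 1.19 V (the root below V_ov).
I_D = (14.6 − 1.19) / 0.899 = 14.9 mA.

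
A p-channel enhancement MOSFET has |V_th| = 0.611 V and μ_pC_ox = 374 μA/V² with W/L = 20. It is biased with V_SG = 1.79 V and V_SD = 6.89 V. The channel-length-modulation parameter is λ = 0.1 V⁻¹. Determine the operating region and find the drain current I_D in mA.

Saturation; I_D = 8.78 mA

k_p = μ_pC_ox · (W/L) = 7.48 mA/V².
V_ov = V_SG − |V_th| = 1.79 − 0.611 = 1.18 V.
Since V_SD = 6.89 V ≥ V_ov = 1.18 V, the device is in saturation.
I_D = ½ k_p V_ov² (1 + λ V_SD) = 0.5 × 7.48 × 1.18² × (1 + 0.1 × 6.89) = 8.78 mA.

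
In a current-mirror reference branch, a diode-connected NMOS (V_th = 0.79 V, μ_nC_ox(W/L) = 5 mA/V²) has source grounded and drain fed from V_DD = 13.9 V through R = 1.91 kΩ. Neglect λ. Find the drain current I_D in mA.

I_D = 6.05 mA

With gate tied to drain, V_GS = V_DS ≥ V_GS − V_th, so the device is in saturation.
KCL at the drain: ½ k_n (V_GS − V_th)² = (V_DD − V_GS)/R.
Let x = V_GS − 0.79. Then 4.77 x² + x − 13.11 = 0, giving x = 1.56 V (positive root), so V_GS = 2.35 V.
I_D = (V_DD − V_GS)/R = (13.9 − 2.35) / 1.91 = 6.05 mA.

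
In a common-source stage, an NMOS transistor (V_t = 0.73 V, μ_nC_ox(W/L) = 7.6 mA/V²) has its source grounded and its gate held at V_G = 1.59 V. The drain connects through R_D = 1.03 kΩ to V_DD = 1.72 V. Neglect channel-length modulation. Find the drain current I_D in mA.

V_GS = V_G = 1.59 V, so V_ov = 1.59 − 0.73 = 0.86 V.
Assume saturation: I_D = ½ k_n V_ov² = 0.5 × 7.6 × 0.86² = 2.81 mA, giving V_DS = V_DD − I_D R_D = 1.72 − 2.81 × 1.03 = -1.17 V.
But -1.17 V < V_ov = 0.86 V, so the device is actually in triode.
In triode I_D = k_n[V_ov V_DS − ½ V_DS²] and I_D = (V_DD − V_DS)/R_D. Equating: 3.91 V_DS² − 7.732 V_DS + 1.72 = 0, giving V_DS = 0.255 V (the root below V_ov).
I_D = (1.72 − 0.255) / 1.03 = 1.42 mA.

I_D = 1.42 mA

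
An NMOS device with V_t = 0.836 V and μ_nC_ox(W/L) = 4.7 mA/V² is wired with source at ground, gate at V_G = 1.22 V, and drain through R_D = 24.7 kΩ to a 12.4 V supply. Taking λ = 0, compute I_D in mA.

V_GS = V_G = 1.22 V, so V_ov = 1.22 − 0.836 = 0.384 V.
Assume saturation: I_D = ½ k_n V_ov² = 0.5 × 4.7 × 0.384² = 0.347 mA, giving V_DS = V_DD − I_D R_D = 12.4 − 0.347 × 24.7 = 3.84 V.
V_DS = 3.84 V ≥ V_ov = 0.384 V, confirming saturation.

I_D = 0.347 mA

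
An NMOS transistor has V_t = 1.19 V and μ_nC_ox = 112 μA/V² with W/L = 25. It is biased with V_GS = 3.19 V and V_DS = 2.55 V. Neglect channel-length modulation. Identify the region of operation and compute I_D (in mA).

Saturation; I_D = 5.60 mA

k_n = μ_nC_ox · (W/L) = 2.8 mA/V².
V_ov = V_GS − V_t = 3.19 − 1.19 = 2 V.
Since V_DS = 2.55 V ≥ V_ov = 2 V, the device is in saturation.
I_D = ½ k_n V_ov² = 0.5 × 2.8 × 2² = 5.6 mA.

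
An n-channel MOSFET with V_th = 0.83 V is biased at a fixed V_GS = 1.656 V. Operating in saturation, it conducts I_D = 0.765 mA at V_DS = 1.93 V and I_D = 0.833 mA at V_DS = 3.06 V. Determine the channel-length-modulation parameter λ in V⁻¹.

λ = 0.0927 V⁻¹

With V_GS fixed, I_D ∝ (1 + λ V_DS) in saturation, so I_D2/I_D1 = (1 + λ V_DS2)/(1 + λ V_DS1).
0.833/0.765 = 1.089 = (1 + 3.06 λ)/(1 + 1.93 λ).
Solving: λ (I_D1 V_DS2 − I_D2 V_DS1) = I_D2 − I_D1, so λ = (0.833 − 0.765) / (0.765 × 3.06 − 0.833 × 1.93) = 0.068 / 0.733 = 0.0927 V⁻¹.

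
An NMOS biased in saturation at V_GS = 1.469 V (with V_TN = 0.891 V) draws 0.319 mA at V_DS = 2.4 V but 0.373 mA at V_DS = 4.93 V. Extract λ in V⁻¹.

λ = 0.0797 V⁻¹

With V_GS fixed, I_D ∝ (1 + λ V_DS) in saturation, so I_D2/I_D1 = (1 + λ V_DS2)/(1 + λ V_DS1).
0.373/0.319 = 1.169 = (1 + 4.93 λ)/(1 + 2.4 λ).
Solving: λ (I_D1 V_DS2 − I_D2 V_DS1) = I_D2 − I_D1, so λ = (0.373 − 0.319) / (0.319 × 4.93 − 0.373 × 2.4) = 0.054 / 0.677 = 0.0797 V⁻¹.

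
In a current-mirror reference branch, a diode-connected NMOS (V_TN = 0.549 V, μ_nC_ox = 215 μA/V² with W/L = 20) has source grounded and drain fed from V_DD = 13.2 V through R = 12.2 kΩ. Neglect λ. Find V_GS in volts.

With gate tied to drain, V_GS = V_DS ≥ V_GS − V_TN, so the device is in saturation.
k_n = μ_nC_ox · (W/L) = 4.3 mA/V².
KCL at the drain: ½ k_n (V_GS − V_TN)² = (V_DD − V_GS)/R.
Let x = V_GS − 0.549. Then 26.2 x² + x − 12.65 = 0, giving x = 0.676 V (positive root), so V_GS = 1.22 V.
I_D = (V_DD − V_GS)/R = (13.2 − 1.22) / 12.2 = 0.982 mA.

V_GS = 1.22 V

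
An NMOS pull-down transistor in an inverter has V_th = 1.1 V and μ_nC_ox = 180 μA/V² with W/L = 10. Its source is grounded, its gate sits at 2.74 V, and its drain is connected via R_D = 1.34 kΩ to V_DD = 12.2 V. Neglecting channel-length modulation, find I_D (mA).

I_D = 2.42 mA

V_GS = V_G = 2.74 V, so V_ov = 2.74 − 1.1 = 1.64 V.
k_n = μ_nC_ox · (W/L) = 1.8 mA/V².
Assume saturation: I_D = ½ k_n V_ov² = 0.5 × 1.8 × 1.64² = 2.42 mA, giving V_DS = V_DD − I_D R_D = 12.2 − 2.42 × 1.34 = 8.96 V.
V_DS = 8.96 V ≥ V_ov = 1.64 V, confirming saturation.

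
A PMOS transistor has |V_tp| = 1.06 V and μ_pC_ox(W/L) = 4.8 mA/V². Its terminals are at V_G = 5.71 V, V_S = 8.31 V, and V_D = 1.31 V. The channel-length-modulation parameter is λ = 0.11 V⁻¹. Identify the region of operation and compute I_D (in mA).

Saturation; I_D = 10.1 mA

V_SG = V_S − V_G = 8.31 − 5.71 = 2.6 V; V_SD = V_S − V_D = 8.31 − 1.31 = 7 V.
V_ov = V_SG − |V_tp| = 2.6 − 1.06 = 1.54 V.
Since V_SD = 7 V ≥ V_ov = 1.54 V, the device is in saturation.
I_D = ½ k_p V_ov² (1 + λ V_SD) = 0.5 × 4.8 × 1.54² × (1 + 0.11 × 7) = 10.1 mA.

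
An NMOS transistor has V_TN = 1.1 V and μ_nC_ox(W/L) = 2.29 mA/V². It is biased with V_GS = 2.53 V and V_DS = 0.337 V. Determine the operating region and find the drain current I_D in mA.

V_ov = V_GS − V_TN = 2.53 − 1.1 = 1.43 V.
Since V_DS = 0.337 V < V_ov = 1.43 V, the device is in the triode region.
I_D = k_n [V_ov · V_DS − ½ V_DS²] = 2.29 × [1.43 × 0.337 − 0.5 × 0.337²] = 0.974 mA.

Triode; I_D = 0.974 mA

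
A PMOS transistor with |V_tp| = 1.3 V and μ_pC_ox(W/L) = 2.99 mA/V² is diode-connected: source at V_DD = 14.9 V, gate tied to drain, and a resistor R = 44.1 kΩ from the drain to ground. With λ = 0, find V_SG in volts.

With gate tied to drain, V_SG = V_SD ≥ V_SG − |V_tp|, so the device is in saturation.
KCL at the drain: ½ k_p (V_SG − |V_tp|)² = (V_DD − V_SG)/R.
Let x = V_SG − 1.3. Then 65.9 x² + x − 13.6 = 0, giving x = 0.447 V (positive root), so V_SG = 1.75 V.
I_D = (V_DD − V_SG)/R = (14.9 − 1.75) / 44.1 = 0.298 mA.

V_SG = 1.75 V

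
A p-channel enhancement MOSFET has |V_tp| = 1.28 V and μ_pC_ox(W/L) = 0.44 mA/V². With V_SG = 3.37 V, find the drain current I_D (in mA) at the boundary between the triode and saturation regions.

At the boundary V_SD = V_ov = V_SG − |V_tp| = 3.37 − 1.28 = 2.09 V.
I_D = ½ k_p V_ov² = 0.5 × 0.44 × 2.09² = 0.961 mA.

I_D = 0.961 mA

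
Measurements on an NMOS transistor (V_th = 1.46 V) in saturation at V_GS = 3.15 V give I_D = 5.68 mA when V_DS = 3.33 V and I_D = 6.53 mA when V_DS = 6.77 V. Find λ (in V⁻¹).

With V_GS fixed, I_D ∝ (1 + λ V_DS) in saturation, so I_D2/I_D1 = (1 + λ V_DS2)/(1 + λ V_DS1).
6.53/5.68 = 1.15 = (1 + 6.77 λ)/(1 + 3.33 λ).
Solving: λ (I_D1 V_DS2 − I_D2 V_DS1) = I_D2 − I_D1, so λ = (6.53 − 5.68) / (5.68 × 6.77 − 6.53 × 3.33) = 0.85 / 16.7 = 0.0509 V⁻¹.

λ = 0.0509 V⁻¹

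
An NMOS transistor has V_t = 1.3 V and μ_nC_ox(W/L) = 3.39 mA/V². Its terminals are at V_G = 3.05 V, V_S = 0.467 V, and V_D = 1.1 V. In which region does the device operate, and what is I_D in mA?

Triode; I_D = 2.07 mA

V_GS = V_G − V_S = 3.05 − 0.467 = 2.58 V; V_DS = V_D − V_S = 1.1 − 0.467 = 0.633 V.
V_ov = V_GS − V_t = 2.58 − 1.3 = 1.28 V.
Since V_DS = 0.633 V < V_ov = 1.28 V, the device is in the triode region.
I_D = k_n [V_ov · V_DS − ½ V_DS²] = 3.39 × [1.28 × 0.633 − 0.5 × 0.633²] = 2.07 mA.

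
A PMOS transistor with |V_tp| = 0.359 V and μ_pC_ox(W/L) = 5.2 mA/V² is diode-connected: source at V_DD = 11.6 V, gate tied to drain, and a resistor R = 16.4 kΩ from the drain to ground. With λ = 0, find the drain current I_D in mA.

I_D = 0.655 mA

With gate tied to drain, V_SG = V_SD ≥ V_SG − |V_tp|, so the device is in saturation.
KCL at the drain: ½ k_p (V_SG − |V_tp|)² = (V_DD − V_SG)/R.
Let x = V_SG − 0.359. Then 42.6 x² + x − 11.24 = 0, giving x = 0.502 V (positive root), so V_SG = 0.861 V.
I_D = (V_DD − V_SG)/R = (11.6 − 0.861) / 16.4 = 0.655 mA.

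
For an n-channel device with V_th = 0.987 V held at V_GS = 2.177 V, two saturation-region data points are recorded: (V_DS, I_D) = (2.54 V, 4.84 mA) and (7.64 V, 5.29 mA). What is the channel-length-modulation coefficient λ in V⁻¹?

λ = 0.0191 V⁻¹

With V_GS fixed, I_D ∝ (1 + λ V_DS) in saturation, so I_D2/I_D1 = (1 + λ V_DS2)/(1 + λ V_DS1).
5.29/4.84 = 1.093 = (1 + 7.64 λ)/(1 + 2.54 λ).
Solving: λ (I_D1 V_DS2 − I_D2 V_DS1) = I_D2 − I_D1, so λ = (5.29 − 4.84) / (4.84 × 7.64 − 5.29 × 2.54) = 0.45 / 23.5 = 0.0191 V⁻¹.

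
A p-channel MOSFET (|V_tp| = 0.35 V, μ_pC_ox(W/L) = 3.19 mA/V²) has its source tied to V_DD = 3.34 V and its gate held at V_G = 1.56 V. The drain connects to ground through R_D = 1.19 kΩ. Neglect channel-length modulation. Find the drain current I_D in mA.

I_D = 2.27 mA

V_SG = V_DD − V_G = 3.34 − 1.56 = 1.78 V, so V_ov = 1.78 − 0.35 = 1.43 V.
Assume saturation: I_D = ½ k_p V_ov² = 0.5 × 3.19 × 1.43² = 3.26 mA, giving V_SD = V_DD − I_D R_D = 3.34 − 3.26 × 1.19 = -0.541 V.
But -0.541 V < V_ov = 1.43 V, so the device is actually in triode.
In triode I_D = k_p[V_ov V_SD − ½ V_SD²] and I_D = (V_DD − V_SD)/R_D. Equating: 1.9 V_SD² − 6.428 V_SD + 3.34 = 0, giving V_SD = 0.641 V (the root below V_ov).
I_D = (3.34 − 0.641) / 1.19 = 2.27 mA.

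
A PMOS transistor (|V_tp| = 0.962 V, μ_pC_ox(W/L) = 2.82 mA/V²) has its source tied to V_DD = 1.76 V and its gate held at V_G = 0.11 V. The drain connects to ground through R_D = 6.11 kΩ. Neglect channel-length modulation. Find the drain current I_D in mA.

V_SG = V_DD − V_G = 1.76 − 0.11 = 1.65 V, so V_ov = 1.65 − 0.962 = 0.688 V.
Assume saturation: I_D = ½ k_p V_ov² = 0.5 × 2.82 × 0.688² = 0.667 mA, giving V_SD = V_DD − I_D R_D = 1.76 − 0.667 × 6.11 = -2.32 V.
But -2.32 V < V_ov = 0.688 V, so the device is actually in triode.
In triode I_D = k_p[V_ov V_SD − ½ V_SD²] and I_D = (V_DD − V_SD)/R_D. Equating: 8.62 V_SD² − 12.85 V_SD + 1.76 = 0, giving V_SD = 0.153 V (the root below V_ov).
I_D = (1.76 − 0.153) / 6.11 = 0.263 mA.

I_D = 0.263 mA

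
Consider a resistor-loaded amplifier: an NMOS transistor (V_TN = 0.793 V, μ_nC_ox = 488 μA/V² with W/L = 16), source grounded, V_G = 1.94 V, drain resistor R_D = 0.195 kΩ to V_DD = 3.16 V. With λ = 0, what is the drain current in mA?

I_D = 5.14 mA

V_GS = V_G = 1.94 V, so V_ov = 1.94 − 0.793 = 1.15 V.
k_n = μ_nC_ox · (W/L) = 7.808 mA/V².
Assume saturation: I_D = ½ k_n V_ov² = 0.5 × 7.808 × 1.15² = 5.14 mA, giving V_DS = V_DD − I_D R_D = 3.16 − 5.14 × 0.195 = 2.16 V.
V_DS = 2.16 V ≥ V_ov = 1.15 V, confirming saturation.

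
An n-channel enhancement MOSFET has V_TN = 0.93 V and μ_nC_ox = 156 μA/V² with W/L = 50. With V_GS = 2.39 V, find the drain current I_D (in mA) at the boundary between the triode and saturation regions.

At the boundary V_DS = V_ov = V_GS − V_TN = 2.39 − 0.93 = 1.46 V.
k_n = μ_nC_ox · (W/L) = 7.8 mA/V².
I_D = ½ k_n V_ov² = 0.5 × 7.8 × 1.46² = 8.31 mA.

I_D = 8.31 mA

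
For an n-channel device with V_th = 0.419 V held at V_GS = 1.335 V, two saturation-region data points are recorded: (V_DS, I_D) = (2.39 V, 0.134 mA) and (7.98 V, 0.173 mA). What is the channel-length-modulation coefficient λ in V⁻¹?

With V_GS fixed, I_D ∝ (1 + λ V_DS) in saturation, so I_D2/I_D1 = (1 + λ V_DS2)/(1 + λ V_DS1).
0.173/0.134 = 1.291 = (1 + 7.98 λ)/(1 + 2.39 λ).
Solving: λ (I_D1 V_DS2 − I_D2 V_DS1) = I_D2 − I_D1, so λ = (0.173 − 0.134) / (0.134 × 7.98 − 0.173 × 2.39) = 0.039 / 0.656 = 0.0595 V⁻¹.

λ = 0.0595 V⁻¹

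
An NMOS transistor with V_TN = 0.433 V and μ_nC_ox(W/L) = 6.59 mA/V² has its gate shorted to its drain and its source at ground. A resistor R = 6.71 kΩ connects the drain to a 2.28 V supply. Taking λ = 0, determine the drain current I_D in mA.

I_D = 0.235 mA

With gate tied to drain, V_GS = V_DS ≥ V_GS − V_TN, so the device is in saturation.
KCL at the drain: ½ k_n (V_GS − V_TN)² = (V_DD − V_GS)/R.
Let x = V_GS − 0.433. Then 22.1 x² + x − 1.847 = 0, giving x = 0.267 V (positive root), so V_GS = 0.7 V.
I_D = (V_DD − V_GS)/R = (2.28 − 0.7) / 6.71 = 0.235 mA.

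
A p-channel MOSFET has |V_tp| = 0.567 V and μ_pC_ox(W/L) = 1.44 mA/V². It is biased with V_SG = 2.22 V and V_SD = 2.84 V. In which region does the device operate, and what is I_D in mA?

Saturation; I_D = 1.97 mA

V_ov = V_SG − |V_tp| = 2.22 − 0.567 = 1.65 V.
Since V_SD = 2.84 V ≥ V_ov = 1.65 V, the device is in saturation.
I_D = ½ k_p V_ov² = 0.5 × 1.44 × 1.65² = 1.97 mA.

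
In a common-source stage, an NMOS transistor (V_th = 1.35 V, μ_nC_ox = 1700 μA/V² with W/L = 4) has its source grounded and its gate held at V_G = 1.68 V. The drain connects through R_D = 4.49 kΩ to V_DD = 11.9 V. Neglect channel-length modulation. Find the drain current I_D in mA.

V_GS = V_G = 1.68 V, so V_ov = 1.68 − 1.35 = 0.33 V.
k_n = μ_nC_ox · (W/L) = 6.8 mA/V².
Assume saturation: I_D = ½ k_n V_ov² = 0.5 × 6.8 × 0.33² = 0.37 mA, giving V_DS = V_DD − I_D R_D = 11.9 − 0.37 × 4.49 = 10.2 V.
V_DS = 10.2 V ≥ V_ov = 0.33 V, confirming saturation.

I_D = 0.370 mA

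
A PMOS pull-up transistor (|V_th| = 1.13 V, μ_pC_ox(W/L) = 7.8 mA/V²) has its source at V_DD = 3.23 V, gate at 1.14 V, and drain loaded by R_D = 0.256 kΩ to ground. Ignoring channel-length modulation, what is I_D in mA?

I_D = 3.59 mA

V_SG = V_DD − V_G = 3.23 − 1.14 = 2.09 V, so V_ov = 2.09 − 1.13 = 0.96 V.
Assume saturation: I_D = ½ k_p V_ov² = 0.5 × 7.8 × 0.96² = 3.59 mA, giving V_SD = V_DD − I_D R_D = 3.23 − 3.59 × 0.256 = 2.31 V.
V_SD = 2.31 V ≥ V_ov = 0.96 V, confirming saturation.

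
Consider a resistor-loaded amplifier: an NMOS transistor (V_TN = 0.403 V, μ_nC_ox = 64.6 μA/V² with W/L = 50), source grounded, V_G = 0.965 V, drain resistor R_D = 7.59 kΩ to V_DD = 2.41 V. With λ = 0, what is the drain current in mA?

I_D = 0.292 mA

V_GS = V_G = 0.965 V, so V_ov = 0.965 − 0.403 = 0.562 V.
k_n = μ_nC_ox · (W/L) = 3.23 mA/V².
Assume saturation: I_D = ½ k_n V_ov² = 0.5 × 3.23 × 0.562² = 0.51 mA, giving V_DS = V_DD − I_D R_D = 2.41 − 0.51 × 7.59 = -1.46 V.
But -1.46 V < V_ov = 0.562 V, so the device is actually in triode.
In triode I_D = k_n[V_ov V_DS − ½ V_DS²] and I_D = (V_DD − V_DS)/R_D. Equating: 12.3 V_DS² − 14.78 V_DS + 2.41 = 0, giving V_DS = 0.194 V (the root below V_ov).
I_D = (2.41 − 0.194) / 7.59 = 0.292 mA.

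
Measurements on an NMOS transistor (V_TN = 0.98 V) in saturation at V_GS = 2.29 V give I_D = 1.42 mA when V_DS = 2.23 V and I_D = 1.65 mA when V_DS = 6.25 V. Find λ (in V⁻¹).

λ = 0.0443 V⁻¹

With V_GS fixed, I_D ∝ (1 + λ V_DS) in saturation, so I_D2/I_D1 = (1 + λ V_DS2)/(1 + λ V_DS1).
1.65/1.42 = 1.162 = (1 + 6.25 λ)/(1 + 2.23 λ).
Solving: λ (I_D1 V_DS2 − I_D2 V_DS1) = I_D2 − I_D1, so λ = (1.65 − 1.42) / (1.42 × 6.25 − 1.65 × 2.23) = 0.23 / 5.2 = 0.0443 V⁻¹.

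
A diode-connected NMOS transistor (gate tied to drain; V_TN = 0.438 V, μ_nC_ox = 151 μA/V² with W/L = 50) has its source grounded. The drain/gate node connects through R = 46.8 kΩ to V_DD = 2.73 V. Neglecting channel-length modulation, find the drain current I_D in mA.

With gate tied to drain, V_GS = V_DS ≥ V_GS − V_TN, so the device is in saturation.
k_n = μ_nC_ox · (W/L) = 7.55 mA/V².
KCL at the drain: ½ k_n (V_GS − V_TN)² = (V_DD − V_GS)/R.
Let x = V_GS − 0.438. Then 177 x² + x − 2.292 = 0, giving x = 0.111 V (positive root), so V_GS = 0.549 V.
I_D = (V_DD − V_GS)/R = (2.73 − 0.549) / 46.8 = 0.0466 mA.

I_D = 0.0466 mA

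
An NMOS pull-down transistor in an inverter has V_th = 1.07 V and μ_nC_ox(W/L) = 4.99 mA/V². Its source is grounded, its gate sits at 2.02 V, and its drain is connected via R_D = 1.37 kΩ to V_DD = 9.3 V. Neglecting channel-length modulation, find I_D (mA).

V_GS = V_G = 2.02 V, so V_ov = 2.02 − 1.07 = 0.95 V.
Assume saturation: I_D = ½ k_n V_ov² = 0.5 × 4.99 × 0.95² = 2.25 mA, giving V_DS = V_DD − I_D R_D = 9.3 − 2.25 × 1.37 = 6.22 V.
V_DS = 6.22 V ≥ V_ov = 0.95 V, confirming saturation.

I_D = 2.25 mA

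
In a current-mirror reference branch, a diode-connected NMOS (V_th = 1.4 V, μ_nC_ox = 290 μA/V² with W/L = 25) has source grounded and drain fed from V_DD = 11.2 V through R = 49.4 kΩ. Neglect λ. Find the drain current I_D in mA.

With gate tied to drain, V_GS = V_DS ≥ V_GS − V_th, so the device is in saturation.
k_n = μ_nC_ox · (W/L) = 7.25 mA/V².
KCL at the drain: ½ k_n (V_GS − V_th)² = (V_DD − V_GS)/R.
Let x = V_GS − 1.4. Then 179 x² + x − 9.8 = 0, giving x = 0.231 V (positive root), so V_GS = 1.63 V.
I_D = (V_DD − V_GS)/R = (11.2 − 1.63) / 49.4 = 0.194 mA.

I_D = 0.194 mA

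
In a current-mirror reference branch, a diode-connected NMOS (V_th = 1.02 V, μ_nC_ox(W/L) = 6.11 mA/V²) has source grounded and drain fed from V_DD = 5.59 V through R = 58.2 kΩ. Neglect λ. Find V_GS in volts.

V_GS = 1.18 V

With gate tied to drain, V_GS = V_DS ≥ V_GS − V_th, so the device is in saturation.
KCL at the drain: ½ k_n (V_GS − V_th)² = (V_DD − V_GS)/R.
Let x = V_GS − 1.02. Then 178 x² + x − 4.57 = 0, giving x = 0.158 V (positive root), so V_GS = 1.18 V.
I_D = (V_DD − V_GS)/R = (5.59 − 1.18) / 58.2 = 0.0758 mA.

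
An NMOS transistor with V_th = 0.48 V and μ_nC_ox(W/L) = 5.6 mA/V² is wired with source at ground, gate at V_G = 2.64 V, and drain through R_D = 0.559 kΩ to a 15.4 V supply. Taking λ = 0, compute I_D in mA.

V_GS = V_G = 2.64 V, so V_ov = 2.64 − 0.48 = 2.16 V.
Assume saturation: I_D = ½ k_n V_ov² = 0.5 × 5.6 × 2.16² = 13.1 mA, giving V_DS = V_DD − I_D R_D = 15.4 − 13.1 × 0.559 = 8.1 V.
V_DS = 8.1 V ≥ V_ov = 2.16 V, confirming saturation.

I_D = 13.1 mA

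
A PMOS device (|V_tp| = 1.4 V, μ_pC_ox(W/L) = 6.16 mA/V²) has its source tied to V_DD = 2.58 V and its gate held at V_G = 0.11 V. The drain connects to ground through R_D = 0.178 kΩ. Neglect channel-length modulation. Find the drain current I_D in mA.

V_SG = V_DD − V_G = 2.58 − 0.11 = 2.47 V, so V_ov = 2.47 − 1.4 = 1.07 V.
Assume saturation: I_D = ½ k_p V_ov² = 0.5 × 6.16 × 1.07² = 3.53 mA, giving V_SD = V_DD − I_D R_D = 2.58 − 3.53 × 0.178 = 1.95 V.
V_SD = 1.95 V ≥ V_ov = 1.07 V, confirming saturation.

I_D = 3.53 mA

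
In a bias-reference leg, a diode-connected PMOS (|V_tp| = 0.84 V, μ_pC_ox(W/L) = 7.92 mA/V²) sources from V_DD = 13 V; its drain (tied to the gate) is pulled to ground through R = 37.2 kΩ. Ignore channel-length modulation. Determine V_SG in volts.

With gate tied to drain, V_SG = V_SD ≥ V_SG − |V_tp|, so the device is in saturation.
KCL at the drain: ½ k_p (V_SG − |V_tp|)² = (V_DD − V_SG)/R.
Let x = V_SG − 0.84. Then 147 x² + x − 12.16 = 0, giving x = 0.284 V (positive root), so V_SG = 1.12 V.
I_D = (V_DD − V_SG)/R = (13 − 1.12) / 37.2 = 0.319 mA.

V_SG = 1.12 V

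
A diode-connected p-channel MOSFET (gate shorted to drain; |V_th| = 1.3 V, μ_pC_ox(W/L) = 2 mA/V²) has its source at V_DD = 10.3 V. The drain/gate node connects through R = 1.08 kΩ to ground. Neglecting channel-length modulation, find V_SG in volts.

V_SG = 3.76 V

With gate tied to drain, V_SG = V_SD ≥ V_SG − |V_th|, so the device is in saturation.
KCL at the drain: ½ k_p (V_SG − |V_th|)² = (V_DD − V_SG)/R.
Let x = V_SG − 1.3. Then 1.08 x² + x − 9 = 0, giving x = 2.46 V (positive root), so V_SG = 3.76 V.
I_D = (V_DD − V_SG)/R = (10.3 − 3.76) / 1.08 = 6.05 mA.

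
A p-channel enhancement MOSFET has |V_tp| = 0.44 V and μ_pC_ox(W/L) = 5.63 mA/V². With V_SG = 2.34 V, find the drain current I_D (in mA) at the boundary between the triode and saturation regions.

At the boundary V_SD = V_ov = V_SG − |V_tp| = 2.34 − 0.44 = 1.9 V.
I_D = ½ k_p V_ov² = 0.5 × 5.63 × 1.9² = 10.2 mA.

I_D = 10.2 mA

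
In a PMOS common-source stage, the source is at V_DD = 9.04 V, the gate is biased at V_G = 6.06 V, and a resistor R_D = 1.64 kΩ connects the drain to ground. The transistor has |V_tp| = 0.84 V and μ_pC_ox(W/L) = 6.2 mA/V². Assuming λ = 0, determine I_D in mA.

V_SG = V_DD − V_G = 9.04 − 6.06 = 2.98 V, so V_ov = 2.98 − 0.84 = 2.14 V.
Assume saturation: I_D = ½ k_p V_ov² = 0.5 × 6.2 × 2.14² = 14.2 mA, giving V_SD = V_DD − I_D R_D = 9.04 − 14.2 × 1.64 = -14.2 V.
But -14.2 V < V_ov = 2.14 V, so the device is actually in triode.
In triode I_D = k_p[V_ov V_SD − ½ V_SD²] and I_D = (V_DD − V_SD)/R_D. Equating: 5.08 V_SD² − 22.76 V_SD + 9.04 = 0, giving V_SD = 0.441 V (the root below V_ov).
I_D = (9.04 − 0.441) / 1.64 = 5.24 mA.

I_D = 5.24 mA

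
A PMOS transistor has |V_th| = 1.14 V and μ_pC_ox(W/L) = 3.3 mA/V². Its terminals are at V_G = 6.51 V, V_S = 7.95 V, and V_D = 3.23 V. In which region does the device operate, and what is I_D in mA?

Saturation; I_D = 0.149 mA

V_SG = V_S − V_G = 7.95 − 6.51 = 1.44 V; V_SD = V_S − V_D = 7.95 − 3.23 = 4.72 V.
V_ov = V_SG − |V_th| = 1.44 − 1.14 = 0.3 V.
Since V_SD = 4.72 V ≥ V_ov = 0.3 V, the device is in saturation.
I_D = ½ k_p V_ov² = 0.5 × 3.3 × 0.3² = 0.149 mA.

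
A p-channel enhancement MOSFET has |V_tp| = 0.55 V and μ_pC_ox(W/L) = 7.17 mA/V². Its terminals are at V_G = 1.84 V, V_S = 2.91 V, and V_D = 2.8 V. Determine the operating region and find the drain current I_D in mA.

V_SG = V_S − V_G = 2.91 − 1.84 = 1.07 V; V_SD = V_S − V_D = 2.91 − 2.8 = 0.11 V.
V_ov = V_SG − |V_tp| = 1.07 − 0.55 = 0.52 V.
Since V_SD = 0.11 V < V_ov = 0.52 V, the device is in the triode region.
I_D = k_p [V_ov · V_SD − ½ V_SD²] = 7.17 × [0.52 × 0.11 − 0.5 × 0.11²] = 0.367 mA.

Triode; I_D = 0.367 mA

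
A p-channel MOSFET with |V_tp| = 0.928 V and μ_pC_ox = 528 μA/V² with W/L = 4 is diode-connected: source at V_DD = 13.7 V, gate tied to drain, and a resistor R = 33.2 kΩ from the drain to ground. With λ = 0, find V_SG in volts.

With gate tied to drain, V_SG = V_SD ≥ V_SG − |V_tp|, so the device is in saturation.
k_p = μ_pC_ox · (W/L) = 2.112 mA/V².
KCL at the drain: ½ k_p (V_SG − |V_tp|)² = (V_DD − V_SG)/R.
Let x = V_SG − 0.928. Then 35.1 x² + x − 12.77 = 0, giving x = 0.589 V (positive root), so V_SG = 1.52 V.
I_D = (V_DD − V_SG)/R = (13.7 − 1.52) / 33.2 = 0.367 mA.

V_SG = 1.52 V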